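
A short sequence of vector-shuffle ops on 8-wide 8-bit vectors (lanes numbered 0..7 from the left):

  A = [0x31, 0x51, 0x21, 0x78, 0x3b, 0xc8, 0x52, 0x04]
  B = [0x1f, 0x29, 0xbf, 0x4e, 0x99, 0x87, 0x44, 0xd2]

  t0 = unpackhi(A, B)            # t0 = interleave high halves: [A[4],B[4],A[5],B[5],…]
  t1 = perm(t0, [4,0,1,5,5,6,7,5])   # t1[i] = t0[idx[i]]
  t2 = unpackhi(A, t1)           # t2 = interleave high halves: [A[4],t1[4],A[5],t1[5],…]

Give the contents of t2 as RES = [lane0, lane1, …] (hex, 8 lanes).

RES = [ 0x3b  0x44  0xc8  0x04  0x52  0xd2  0x04  0x44 ]

  t0: 3b 99 c8 87 52 44 04 d2
  t1: 52 3b 99 44 44 04 d2 44
  t2: 3b 44 c8 04 52 d2 04 44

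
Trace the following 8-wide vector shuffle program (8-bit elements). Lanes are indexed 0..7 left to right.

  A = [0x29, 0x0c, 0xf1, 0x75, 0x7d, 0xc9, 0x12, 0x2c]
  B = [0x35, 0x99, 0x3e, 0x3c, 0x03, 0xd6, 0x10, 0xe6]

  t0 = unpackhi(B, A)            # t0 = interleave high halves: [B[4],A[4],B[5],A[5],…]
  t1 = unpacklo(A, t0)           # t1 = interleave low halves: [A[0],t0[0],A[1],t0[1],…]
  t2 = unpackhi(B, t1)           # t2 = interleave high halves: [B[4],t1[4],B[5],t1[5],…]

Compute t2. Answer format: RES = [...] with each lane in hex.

RES = [ 0x03  0xf1  0xd6  0xd6  0x10  0x75  0xe6  0xc9 ]

→ t0 |03|7d|d6|c9|10|12|e6|2c|
→ t1 |29|03|0c|7d|f1|d6|75|c9|
→ t2 |03|f1|d6|d6|10|75|e6|c9|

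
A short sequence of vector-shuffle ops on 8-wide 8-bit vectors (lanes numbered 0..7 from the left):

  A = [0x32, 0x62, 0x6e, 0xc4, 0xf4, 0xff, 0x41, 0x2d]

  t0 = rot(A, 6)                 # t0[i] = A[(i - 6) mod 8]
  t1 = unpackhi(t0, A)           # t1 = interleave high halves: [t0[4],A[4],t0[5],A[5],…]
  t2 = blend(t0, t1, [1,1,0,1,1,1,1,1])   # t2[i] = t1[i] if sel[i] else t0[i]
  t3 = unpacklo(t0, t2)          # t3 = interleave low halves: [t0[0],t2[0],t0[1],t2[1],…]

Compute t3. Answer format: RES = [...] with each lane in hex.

  t0: 6e c4 f4 ff 41 2d 32 62
  t1: 41 f4 2d ff 32 41 62 2d
  t2: 41 f4 f4 ff 32 41 62 2d
  t3: 6e 41 c4 f4 f4 f4 ff ff

RES = [ 0x6e  0x41  0xc4  0xf4  0xf4  0xf4  0xff  0xff ]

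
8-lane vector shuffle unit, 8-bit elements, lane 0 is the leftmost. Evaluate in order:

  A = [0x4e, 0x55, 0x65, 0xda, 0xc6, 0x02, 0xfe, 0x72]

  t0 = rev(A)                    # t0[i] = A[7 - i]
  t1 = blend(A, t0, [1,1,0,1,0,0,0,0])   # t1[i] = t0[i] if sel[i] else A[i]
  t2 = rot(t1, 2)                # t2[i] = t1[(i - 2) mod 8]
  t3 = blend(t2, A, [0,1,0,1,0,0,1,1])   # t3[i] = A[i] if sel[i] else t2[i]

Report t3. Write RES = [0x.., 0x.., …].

RES = [ 0xfe  0x55  0x72  0xda  0x65  0xc6  0xfe  0x72 ]

→ t0 |72|fe|02|c6|da|65|55|4e|
→ t1 |72|fe|65|c6|c6|02|fe|72|
→ t2 |fe|72|72|fe|65|c6|c6|02|
→ t3 |fe|55|72|da|65|c6|fe|72|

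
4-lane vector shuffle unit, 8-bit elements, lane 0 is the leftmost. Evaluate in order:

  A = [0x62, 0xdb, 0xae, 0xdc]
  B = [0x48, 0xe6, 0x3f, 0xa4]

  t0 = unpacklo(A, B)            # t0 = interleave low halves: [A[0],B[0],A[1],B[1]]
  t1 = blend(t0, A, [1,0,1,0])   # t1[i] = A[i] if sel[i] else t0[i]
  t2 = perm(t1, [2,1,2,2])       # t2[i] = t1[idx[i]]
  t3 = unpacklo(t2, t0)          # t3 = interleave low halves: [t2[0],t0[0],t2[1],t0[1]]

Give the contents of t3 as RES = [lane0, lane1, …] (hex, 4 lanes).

→ t0 |62|48|db|e6|
→ t1 |62|48|ae|e6|
→ t2 |ae|48|ae|ae|
→ t3 |ae|62|48|48|

RES = [0xae, 0x62, 0x48, 0x48]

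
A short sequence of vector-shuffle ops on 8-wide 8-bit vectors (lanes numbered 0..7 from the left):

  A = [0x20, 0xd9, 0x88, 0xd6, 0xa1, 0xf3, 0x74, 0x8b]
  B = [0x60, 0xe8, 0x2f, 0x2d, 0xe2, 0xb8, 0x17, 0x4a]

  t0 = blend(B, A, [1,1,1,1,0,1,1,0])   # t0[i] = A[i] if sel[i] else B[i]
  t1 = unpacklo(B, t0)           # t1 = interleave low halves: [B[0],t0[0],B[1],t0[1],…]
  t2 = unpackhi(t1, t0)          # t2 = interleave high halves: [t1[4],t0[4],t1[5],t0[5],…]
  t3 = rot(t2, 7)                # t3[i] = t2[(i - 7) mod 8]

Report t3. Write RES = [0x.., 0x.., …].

t0 = [0x20, 0xd9, 0x88, 0xd6, 0xe2, 0xf3, 0x74, 0x4a]
t1 = [0x60, 0x20, 0xe8, 0xd9, 0x2f, 0x88, 0x2d, 0xd6]
t2 = [0x2f, 0xe2, 0x88, 0xf3, 0x2d, 0x74, 0xd6, 0x4a]
t3 = [0xe2, 0x88, 0xf3, 0x2d, 0x74, 0xd6, 0x4a, 0x2f]

RES = [ 0xe2  0x88  0xf3  0x2d  0x74  0xd6  0x4a  0x2f ]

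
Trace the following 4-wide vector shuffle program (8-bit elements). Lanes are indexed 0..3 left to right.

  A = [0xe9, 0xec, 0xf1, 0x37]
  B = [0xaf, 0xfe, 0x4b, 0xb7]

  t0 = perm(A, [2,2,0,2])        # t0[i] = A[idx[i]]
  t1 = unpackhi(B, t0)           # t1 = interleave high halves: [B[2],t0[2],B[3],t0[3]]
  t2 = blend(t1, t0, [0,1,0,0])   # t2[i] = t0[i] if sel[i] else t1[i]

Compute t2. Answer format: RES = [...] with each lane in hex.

t0 = [0xf1, 0xf1, 0xe9, 0xf1]
t1 = [0x4b, 0xe9, 0xb7, 0xf1]
t2 = [0x4b, 0xf1, 0xb7, 0xf1]

RES = [0x4b, 0xf1, 0xb7, 0xf1]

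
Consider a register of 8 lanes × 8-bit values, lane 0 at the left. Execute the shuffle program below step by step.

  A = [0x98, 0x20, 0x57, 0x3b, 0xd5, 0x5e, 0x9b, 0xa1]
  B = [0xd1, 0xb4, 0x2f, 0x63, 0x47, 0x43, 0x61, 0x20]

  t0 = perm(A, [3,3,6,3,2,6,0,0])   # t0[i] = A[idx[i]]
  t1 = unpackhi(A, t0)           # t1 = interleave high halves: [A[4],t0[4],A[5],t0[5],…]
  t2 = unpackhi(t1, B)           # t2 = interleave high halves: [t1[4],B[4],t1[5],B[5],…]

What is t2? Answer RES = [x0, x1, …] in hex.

RES = [ 0x9b  0x47  0x98  0x43  0xa1  0x61  0x98  0x20 ]

t0 = [0x3b, 0x3b, 0x9b, 0x3b, 0x57, 0x9b, 0x98, 0x98]
t1 = [0xd5, 0x57, 0x5e, 0x9b, 0x9b, 0x98, 0xa1, 0x98]
t2 = [0x9b, 0x47, 0x98, 0x43, 0xa1, 0x61, 0x98, 0x20]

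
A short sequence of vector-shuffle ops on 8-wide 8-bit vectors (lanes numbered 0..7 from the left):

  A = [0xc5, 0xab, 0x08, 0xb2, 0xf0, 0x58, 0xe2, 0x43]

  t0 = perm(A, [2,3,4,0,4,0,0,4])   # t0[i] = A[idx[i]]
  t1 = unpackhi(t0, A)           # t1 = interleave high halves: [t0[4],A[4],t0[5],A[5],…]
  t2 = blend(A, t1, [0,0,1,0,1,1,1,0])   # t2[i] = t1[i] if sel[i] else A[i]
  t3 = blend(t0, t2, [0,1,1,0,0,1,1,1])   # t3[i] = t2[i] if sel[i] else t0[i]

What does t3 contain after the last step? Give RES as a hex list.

  t0: 08 b2 f0 c5 f0 c5 c5 f0
  t1: f0 f0 c5 58 c5 e2 f0 43
  t2: c5 ab c5 b2 c5 e2 f0 43
  t3: 08 ab c5 c5 f0 e2 f0 43

RES = [ 0x08  0xab  0xc5  0xc5  0xf0  0xe2  0xf0  0x43 ]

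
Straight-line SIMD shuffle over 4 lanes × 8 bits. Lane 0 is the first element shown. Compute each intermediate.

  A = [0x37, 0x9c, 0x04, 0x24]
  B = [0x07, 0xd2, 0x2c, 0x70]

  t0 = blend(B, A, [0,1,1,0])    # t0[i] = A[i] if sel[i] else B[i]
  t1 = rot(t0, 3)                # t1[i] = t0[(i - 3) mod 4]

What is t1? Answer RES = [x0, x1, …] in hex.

RES = [0x9c, 0x04, 0x70, 0x07]

→ t0 |07|9c|04|70|
→ t1 |9c|04|70|07|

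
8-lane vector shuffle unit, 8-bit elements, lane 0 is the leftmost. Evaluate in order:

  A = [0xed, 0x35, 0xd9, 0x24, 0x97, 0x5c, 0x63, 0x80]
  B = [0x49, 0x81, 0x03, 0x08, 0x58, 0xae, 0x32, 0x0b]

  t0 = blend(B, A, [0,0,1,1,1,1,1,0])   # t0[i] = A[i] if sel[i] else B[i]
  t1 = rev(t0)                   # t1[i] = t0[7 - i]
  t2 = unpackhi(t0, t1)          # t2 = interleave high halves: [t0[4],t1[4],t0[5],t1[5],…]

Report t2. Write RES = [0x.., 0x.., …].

→ t0 |49|81|d9|24|97|5c|63|0b|
→ t1 |0b|63|5c|97|24|d9|81|49|
→ t2 |97|24|5c|d9|63|81|0b|49|

RES = [ 0x97  0x24  0x5c  0xd9  0x63  0x81  0x0b  0x49 ]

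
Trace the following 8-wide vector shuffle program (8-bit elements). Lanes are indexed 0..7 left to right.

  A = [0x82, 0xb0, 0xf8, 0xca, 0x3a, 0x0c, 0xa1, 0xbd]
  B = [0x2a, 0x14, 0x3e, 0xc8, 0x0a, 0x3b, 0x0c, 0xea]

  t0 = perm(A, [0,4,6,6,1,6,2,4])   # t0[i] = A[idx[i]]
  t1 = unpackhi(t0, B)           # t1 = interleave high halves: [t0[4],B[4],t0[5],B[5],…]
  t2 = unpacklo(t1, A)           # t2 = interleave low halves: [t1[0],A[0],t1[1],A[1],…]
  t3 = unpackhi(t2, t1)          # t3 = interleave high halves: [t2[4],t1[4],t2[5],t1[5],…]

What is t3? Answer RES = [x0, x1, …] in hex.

RES = [ 0xa1  0xf8  0xf8  0x0c  0x3b  0x3a  0xca  0xea ]

t0 = [0x82, 0x3a, 0xa1, 0xa1, 0xb0, 0xa1, 0xf8, 0x3a]
t1 = [0xb0, 0x0a, 0xa1, 0x3b, 0xf8, 0x0c, 0x3a, 0xea]
t2 = [0xb0, 0x82, 0x0a, 0xb0, 0xa1, 0xf8, 0x3b, 0xca]
t3 = [0xa1, 0xf8, 0xf8, 0x0c, 0x3b, 0x3a, 0xca, 0xea]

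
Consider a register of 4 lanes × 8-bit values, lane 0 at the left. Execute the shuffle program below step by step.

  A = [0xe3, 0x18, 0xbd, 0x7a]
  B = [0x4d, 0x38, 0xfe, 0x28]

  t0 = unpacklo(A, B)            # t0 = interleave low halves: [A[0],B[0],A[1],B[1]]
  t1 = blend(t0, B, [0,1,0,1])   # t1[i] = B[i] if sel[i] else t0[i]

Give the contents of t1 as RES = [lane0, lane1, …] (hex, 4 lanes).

RES = [ 0xe3  0x38  0x18  0x28 ]

  t0: e3 4d 18 38
  t1: e3 38 18 28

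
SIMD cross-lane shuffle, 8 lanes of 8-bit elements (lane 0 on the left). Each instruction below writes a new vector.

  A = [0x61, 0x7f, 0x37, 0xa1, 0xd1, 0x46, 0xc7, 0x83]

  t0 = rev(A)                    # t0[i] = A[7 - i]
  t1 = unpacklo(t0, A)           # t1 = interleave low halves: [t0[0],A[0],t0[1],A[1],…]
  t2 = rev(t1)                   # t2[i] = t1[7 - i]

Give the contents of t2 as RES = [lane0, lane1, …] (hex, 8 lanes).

RES = [0xa1, 0xd1, 0x37, 0x46, 0x7f, 0xc7, 0x61, 0x83]

  t0: 83 c7 46 d1 a1 37 7f 61
  t1: 83 61 c7 7f 46 37 d1 a1
  t2: a1 d1 37 46 7f c7 61 83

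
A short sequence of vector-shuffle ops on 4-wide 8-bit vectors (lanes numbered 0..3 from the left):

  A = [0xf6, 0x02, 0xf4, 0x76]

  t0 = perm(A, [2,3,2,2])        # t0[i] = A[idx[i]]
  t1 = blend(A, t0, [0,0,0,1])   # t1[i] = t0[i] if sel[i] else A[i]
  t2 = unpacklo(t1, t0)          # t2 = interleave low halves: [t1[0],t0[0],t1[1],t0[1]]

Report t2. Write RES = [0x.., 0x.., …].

RES = [ 0xf6  0xf4  0x02  0x76 ]

→ t0 |f4|76|f4|f4|
→ t1 |f6|02|f4|f4|
→ t2 |f6|f4|02|76|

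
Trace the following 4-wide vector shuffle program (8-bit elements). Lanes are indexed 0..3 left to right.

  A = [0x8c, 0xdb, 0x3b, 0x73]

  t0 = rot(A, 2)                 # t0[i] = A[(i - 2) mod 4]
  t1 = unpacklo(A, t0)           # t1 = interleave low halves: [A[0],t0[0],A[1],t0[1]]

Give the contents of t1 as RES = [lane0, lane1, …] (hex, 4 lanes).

t0 = [0x3b, 0x73, 0x8c, 0xdb]
t1 = [0x8c, 0x3b, 0xdb, 0x73]

RES = [0x8c, 0x3b, 0xdb, 0x73]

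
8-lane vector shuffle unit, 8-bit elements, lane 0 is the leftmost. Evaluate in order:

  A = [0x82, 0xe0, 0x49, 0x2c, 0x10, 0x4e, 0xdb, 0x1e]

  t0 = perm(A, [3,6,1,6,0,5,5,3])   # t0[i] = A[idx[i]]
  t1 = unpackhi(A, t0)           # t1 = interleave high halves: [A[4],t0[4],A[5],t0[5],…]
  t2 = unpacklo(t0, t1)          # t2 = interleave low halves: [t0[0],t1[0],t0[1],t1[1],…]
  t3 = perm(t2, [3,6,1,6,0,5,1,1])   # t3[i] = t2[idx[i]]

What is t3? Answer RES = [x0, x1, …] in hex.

  t0: 2c db e0 db 82 4e 4e 2c
  t1: 10 82 4e 4e db 4e 1e 2c
  t2: 2c 10 db 82 e0 4e db 4e
  t3: 82 db 10 db 2c 4e 10 10

RES = [ 0x82  0xdb  0x10  0xdb  0x2c  0x4e  0x10  0x10 ]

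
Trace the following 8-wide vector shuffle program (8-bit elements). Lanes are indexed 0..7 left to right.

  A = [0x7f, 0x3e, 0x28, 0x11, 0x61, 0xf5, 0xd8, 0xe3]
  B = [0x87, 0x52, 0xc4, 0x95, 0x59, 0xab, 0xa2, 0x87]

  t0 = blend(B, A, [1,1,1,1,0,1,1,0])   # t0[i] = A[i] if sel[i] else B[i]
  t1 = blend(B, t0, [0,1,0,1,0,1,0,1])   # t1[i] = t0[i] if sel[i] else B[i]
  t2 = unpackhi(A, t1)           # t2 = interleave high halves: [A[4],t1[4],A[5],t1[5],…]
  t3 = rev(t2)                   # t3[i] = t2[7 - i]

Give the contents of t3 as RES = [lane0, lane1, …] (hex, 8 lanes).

RES = [ 0x87  0xe3  0xa2  0xd8  0xf5  0xf5  0x59  0x61 ]

t0 = [0x7f, 0x3e, 0x28, 0x11, 0x59, 0xf5, 0xd8, 0x87]
t1 = [0x87, 0x3e, 0xc4, 0x11, 0x59, 0xf5, 0xa2, 0x87]
t2 = [0x61, 0x59, 0xf5, 0xf5, 0xd8, 0xa2, 0xe3, 0x87]
t3 = [0x87, 0xe3, 0xa2, 0xd8, 0xf5, 0xf5, 0x59, 0x61]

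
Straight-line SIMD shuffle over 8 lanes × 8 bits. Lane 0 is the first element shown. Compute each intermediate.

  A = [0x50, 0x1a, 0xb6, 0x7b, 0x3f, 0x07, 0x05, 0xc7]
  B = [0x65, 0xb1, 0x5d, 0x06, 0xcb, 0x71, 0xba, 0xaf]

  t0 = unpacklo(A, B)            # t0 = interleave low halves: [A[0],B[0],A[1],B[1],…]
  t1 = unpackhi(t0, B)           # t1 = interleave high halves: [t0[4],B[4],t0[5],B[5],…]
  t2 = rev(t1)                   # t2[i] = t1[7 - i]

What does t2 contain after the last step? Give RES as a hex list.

RES = [0xaf, 0x06, 0xba, 0x7b, 0x71, 0x5d, 0xcb, 0xb6]

t0 = [0x50, 0x65, 0x1a, 0xb1, 0xb6, 0x5d, 0x7b, 0x06]
t1 = [0xb6, 0xcb, 0x5d, 0x71, 0x7b, 0xba, 0x06, 0xaf]
t2 = [0xaf, 0x06, 0xba, 0x7b, 0x71, 0x5d, 0xcb, 0xb6]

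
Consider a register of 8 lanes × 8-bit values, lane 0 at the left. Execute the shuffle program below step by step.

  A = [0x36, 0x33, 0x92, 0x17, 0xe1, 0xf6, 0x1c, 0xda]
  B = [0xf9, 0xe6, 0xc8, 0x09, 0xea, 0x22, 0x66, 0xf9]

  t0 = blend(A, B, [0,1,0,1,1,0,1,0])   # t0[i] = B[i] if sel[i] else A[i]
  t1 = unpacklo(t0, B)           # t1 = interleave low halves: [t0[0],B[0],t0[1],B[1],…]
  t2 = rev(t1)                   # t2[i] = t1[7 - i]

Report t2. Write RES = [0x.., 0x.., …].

t0 = [0x36, 0xe6, 0x92, 0x09, 0xea, 0xf6, 0x66, 0xda]
t1 = [0x36, 0xf9, 0xe6, 0xe6, 0x92, 0xc8, 0x09, 0x09]
t2 = [0x09, 0x09, 0xc8, 0x92, 0xe6, 0xe6, 0xf9, 0x36]

RES = [ 0x09  0x09  0xc8  0x92  0xe6  0xe6  0xf9  0x36 ]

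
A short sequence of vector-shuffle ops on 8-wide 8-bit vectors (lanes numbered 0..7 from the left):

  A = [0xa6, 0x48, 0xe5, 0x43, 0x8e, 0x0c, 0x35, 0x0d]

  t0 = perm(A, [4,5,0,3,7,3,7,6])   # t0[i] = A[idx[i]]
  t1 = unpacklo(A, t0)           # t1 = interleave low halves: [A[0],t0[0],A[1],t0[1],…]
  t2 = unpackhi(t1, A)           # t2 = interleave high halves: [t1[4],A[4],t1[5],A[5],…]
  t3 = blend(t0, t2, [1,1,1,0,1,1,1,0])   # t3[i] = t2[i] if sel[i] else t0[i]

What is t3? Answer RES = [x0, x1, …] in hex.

  t0: 8e 0c a6 43 0d 43 0d 35
  t1: a6 8e 48 0c e5 a6 43 43
  t2: e5 8e a6 0c 43 35 43 0d
  t3: e5 8e a6 43 43 35 43 35

RES = [0xe5, 0x8e, 0xa6, 0x43, 0x43, 0x35, 0x43, 0x35]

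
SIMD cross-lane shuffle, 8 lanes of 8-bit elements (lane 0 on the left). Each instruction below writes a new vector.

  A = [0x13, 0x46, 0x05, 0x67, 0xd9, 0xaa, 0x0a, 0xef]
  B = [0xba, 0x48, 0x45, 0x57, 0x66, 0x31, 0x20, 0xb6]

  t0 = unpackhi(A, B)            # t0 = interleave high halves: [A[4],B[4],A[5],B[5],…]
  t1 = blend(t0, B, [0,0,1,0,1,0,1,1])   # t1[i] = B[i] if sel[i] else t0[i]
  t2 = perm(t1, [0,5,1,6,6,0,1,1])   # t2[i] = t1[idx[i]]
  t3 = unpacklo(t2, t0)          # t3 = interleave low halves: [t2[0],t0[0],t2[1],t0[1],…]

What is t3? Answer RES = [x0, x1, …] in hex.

RES = [ 0xd9  0xd9  0x20  0x66  0x66  0xaa  0x20  0x31 ]

  t0: d9 66 aa 31 0a 20 ef b6
  t1: d9 66 45 31 66 20 20 b6
  t2: d9 20 66 20 20 d9 66 66
  t3: d9 d9 20 66 66 aa 20 31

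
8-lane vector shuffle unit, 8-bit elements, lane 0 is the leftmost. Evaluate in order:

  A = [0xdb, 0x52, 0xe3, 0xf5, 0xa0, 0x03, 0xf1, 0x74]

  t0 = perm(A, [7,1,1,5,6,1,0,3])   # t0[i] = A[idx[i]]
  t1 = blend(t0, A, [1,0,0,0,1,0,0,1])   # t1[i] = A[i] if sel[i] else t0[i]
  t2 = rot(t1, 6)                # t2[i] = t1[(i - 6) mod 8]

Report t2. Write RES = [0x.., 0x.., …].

RES = [ 0x52  0x03  0xa0  0x52  0xdb  0x74  0xdb  0x52 ]

t0 = [0x74, 0x52, 0x52, 0x03, 0xf1, 0x52, 0xdb, 0xf5]
t1 = [0xdb, 0x52, 0x52, 0x03, 0xa0, 0x52, 0xdb, 0x74]
t2 = [0x52, 0x03, 0xa0, 0x52, 0xdb, 0x74, 0xdb, 0x52]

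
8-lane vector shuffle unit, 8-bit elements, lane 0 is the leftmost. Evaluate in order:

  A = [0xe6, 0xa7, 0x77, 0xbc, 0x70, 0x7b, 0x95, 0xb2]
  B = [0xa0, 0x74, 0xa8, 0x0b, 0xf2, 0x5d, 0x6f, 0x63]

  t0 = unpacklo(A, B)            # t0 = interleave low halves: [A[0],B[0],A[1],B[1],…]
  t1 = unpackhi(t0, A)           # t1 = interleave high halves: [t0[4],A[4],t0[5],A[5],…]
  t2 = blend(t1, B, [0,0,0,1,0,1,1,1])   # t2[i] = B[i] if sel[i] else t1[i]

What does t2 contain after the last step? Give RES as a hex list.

RES = [ 0x77  0x70  0xa8  0x0b  0xbc  0x5d  0x6f  0x63 ]

  t0: e6 a0 a7 74 77 a8 bc 0b
  t1: 77 70 a8 7b bc 95 0b b2
  t2: 77 70 a8 0b bc 5d 6f 63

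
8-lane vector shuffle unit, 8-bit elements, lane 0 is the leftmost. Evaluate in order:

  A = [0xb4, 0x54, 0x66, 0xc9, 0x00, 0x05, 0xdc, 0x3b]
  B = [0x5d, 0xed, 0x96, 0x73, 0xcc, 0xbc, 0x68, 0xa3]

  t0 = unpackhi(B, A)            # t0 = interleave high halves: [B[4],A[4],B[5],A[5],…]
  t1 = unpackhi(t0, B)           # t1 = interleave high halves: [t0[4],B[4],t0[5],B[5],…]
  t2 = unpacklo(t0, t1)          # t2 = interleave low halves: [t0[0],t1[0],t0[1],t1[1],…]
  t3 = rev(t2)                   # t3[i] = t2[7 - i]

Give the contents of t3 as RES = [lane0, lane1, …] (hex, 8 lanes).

RES = [0xbc, 0x05, 0xdc, 0xbc, 0xcc, 0x00, 0x68, 0xcc]

→ t0 |cc|00|bc|05|68|dc|a3|3b|
→ t1 |68|cc|dc|bc|a3|68|3b|a3|
→ t2 |cc|68|00|cc|bc|dc|05|bc|
→ t3 |bc|05|dc|bc|cc|00|68|cc|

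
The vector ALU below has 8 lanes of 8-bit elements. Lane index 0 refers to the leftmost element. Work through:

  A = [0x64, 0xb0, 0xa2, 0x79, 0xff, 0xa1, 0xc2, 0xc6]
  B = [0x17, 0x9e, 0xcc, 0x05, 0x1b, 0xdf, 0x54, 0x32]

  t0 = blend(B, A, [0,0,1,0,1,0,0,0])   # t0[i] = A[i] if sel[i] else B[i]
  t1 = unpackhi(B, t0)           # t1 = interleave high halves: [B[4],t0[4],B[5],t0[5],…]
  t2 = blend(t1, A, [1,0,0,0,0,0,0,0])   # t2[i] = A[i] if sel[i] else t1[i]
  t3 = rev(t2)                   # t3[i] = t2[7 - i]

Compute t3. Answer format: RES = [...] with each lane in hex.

  t0: 17 9e a2 05 ff df 54 32
  t1: 1b ff df df 54 54 32 32
  t2: 64 ff df df 54 54 32 32
  t3: 32 32 54 54 df df ff 64

RES = [ 0x32  0x32  0x54  0x54  0xdf  0xdf  0xff  0x64 ]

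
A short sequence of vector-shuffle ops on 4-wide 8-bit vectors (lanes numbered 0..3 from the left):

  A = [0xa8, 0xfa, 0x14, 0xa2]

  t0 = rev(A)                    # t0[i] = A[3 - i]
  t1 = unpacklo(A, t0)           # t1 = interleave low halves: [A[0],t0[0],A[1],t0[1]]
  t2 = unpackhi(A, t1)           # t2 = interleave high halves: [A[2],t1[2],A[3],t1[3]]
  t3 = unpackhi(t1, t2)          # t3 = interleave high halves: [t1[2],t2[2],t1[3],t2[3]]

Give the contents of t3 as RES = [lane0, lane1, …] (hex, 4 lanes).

t0 = [0xa2, 0x14, 0xfa, 0xa8]
t1 = [0xa8, 0xa2, 0xfa, 0x14]
t2 = [0x14, 0xfa, 0xa2, 0x14]
t3 = [0xfa, 0xa2, 0x14, 0x14]

RES = [ 0xfa  0xa2  0x14  0x14 ]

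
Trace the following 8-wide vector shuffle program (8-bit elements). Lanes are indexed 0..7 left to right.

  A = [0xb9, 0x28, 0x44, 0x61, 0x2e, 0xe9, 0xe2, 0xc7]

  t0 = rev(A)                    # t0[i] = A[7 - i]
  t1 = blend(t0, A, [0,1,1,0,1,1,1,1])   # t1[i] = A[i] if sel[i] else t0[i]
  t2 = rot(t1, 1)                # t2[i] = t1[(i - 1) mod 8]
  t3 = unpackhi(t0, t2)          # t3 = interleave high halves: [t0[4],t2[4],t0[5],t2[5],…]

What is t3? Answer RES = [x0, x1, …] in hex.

RES = [ 0x61  0x2e  0x44  0x2e  0x28  0xe9  0xb9  0xe2 ]

t0 = [0xc7, 0xe2, 0xe9, 0x2e, 0x61, 0x44, 0x28, 0xb9]
t1 = [0xc7, 0x28, 0x44, 0x2e, 0x2e, 0xe9, 0xe2, 0xc7]
t2 = [0xc7, 0xc7, 0x28, 0x44, 0x2e, 0x2e, 0xe9, 0xe2]
t3 = [0x61, 0x2e, 0x44, 0x2e, 0x28, 0xe9, 0xb9, 0xe2]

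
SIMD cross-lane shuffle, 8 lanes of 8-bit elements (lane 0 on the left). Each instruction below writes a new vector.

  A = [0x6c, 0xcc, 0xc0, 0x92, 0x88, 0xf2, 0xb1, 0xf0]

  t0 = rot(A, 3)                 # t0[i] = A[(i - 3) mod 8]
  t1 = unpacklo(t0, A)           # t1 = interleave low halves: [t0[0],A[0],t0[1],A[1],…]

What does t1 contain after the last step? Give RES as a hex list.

RES = [0xf2, 0x6c, 0xb1, 0xcc, 0xf0, 0xc0, 0x6c, 0x92]

→ t0 |f2|b1|f0|6c|cc|c0|92|88|
→ t1 |f2|6c|b1|cc|f0|c0|6c|92|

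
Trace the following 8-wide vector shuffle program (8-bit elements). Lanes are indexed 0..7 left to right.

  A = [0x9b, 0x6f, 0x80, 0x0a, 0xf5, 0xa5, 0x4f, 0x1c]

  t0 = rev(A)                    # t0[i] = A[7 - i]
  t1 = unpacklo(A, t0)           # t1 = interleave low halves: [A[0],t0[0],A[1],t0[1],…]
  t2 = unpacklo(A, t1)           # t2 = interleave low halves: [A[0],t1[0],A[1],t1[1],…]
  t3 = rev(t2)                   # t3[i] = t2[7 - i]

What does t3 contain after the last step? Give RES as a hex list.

RES = [ 0x4f  0x0a  0x6f  0x80  0x1c  0x6f  0x9b  0x9b ]

→ t0 |1c|4f|a5|f5|0a|80|6f|9b|
→ t1 |9b|1c|6f|4f|80|a5|0a|f5|
→ t2 |9b|9b|6f|1c|80|6f|0a|4f|
→ t3 |4f|0a|6f|80|1c|6f|9b|9b|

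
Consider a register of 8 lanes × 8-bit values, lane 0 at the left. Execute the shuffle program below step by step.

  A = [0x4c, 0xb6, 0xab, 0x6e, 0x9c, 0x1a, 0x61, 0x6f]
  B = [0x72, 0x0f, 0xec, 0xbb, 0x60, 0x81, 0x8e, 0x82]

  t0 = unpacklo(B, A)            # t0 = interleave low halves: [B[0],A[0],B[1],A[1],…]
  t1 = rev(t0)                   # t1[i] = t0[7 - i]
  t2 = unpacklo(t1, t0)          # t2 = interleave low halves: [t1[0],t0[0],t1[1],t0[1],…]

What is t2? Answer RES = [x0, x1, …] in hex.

RES = [ 0x6e  0x72  0xbb  0x4c  0xab  0x0f  0xec  0xb6 ]

→ t0 |72|4c|0f|b6|ec|ab|bb|6e|
→ t1 |6e|bb|ab|ec|b6|0f|4c|72|
→ t2 |6e|72|bb|4c|ab|0f|ec|b6|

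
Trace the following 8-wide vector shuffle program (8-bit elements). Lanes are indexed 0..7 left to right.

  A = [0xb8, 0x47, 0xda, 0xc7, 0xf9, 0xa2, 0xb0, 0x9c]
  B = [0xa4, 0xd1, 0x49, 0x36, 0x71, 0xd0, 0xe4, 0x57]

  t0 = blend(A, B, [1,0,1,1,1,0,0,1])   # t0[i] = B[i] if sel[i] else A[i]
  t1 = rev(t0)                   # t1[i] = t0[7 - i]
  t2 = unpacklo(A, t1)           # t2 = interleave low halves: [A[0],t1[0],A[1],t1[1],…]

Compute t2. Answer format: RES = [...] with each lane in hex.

RES = [0xb8, 0x57, 0x47, 0xb0, 0xda, 0xa2, 0xc7, 0x71]

→ t0 |a4|47|49|36|71|a2|b0|57|
→ t1 |57|b0|a2|71|36|49|47|a4|
→ t2 |b8|57|47|b0|da|a2|c7|71|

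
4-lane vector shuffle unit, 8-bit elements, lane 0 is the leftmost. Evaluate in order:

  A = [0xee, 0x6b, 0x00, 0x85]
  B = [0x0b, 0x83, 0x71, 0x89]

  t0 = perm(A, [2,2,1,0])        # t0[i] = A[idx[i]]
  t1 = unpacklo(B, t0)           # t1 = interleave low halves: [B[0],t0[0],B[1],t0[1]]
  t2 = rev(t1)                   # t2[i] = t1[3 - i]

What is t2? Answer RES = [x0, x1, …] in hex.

RES = [0x00, 0x83, 0x00, 0x0b]

→ t0 |00|00|6b|ee|
→ t1 |0b|00|83|00|
→ t2 |00|83|00|0b|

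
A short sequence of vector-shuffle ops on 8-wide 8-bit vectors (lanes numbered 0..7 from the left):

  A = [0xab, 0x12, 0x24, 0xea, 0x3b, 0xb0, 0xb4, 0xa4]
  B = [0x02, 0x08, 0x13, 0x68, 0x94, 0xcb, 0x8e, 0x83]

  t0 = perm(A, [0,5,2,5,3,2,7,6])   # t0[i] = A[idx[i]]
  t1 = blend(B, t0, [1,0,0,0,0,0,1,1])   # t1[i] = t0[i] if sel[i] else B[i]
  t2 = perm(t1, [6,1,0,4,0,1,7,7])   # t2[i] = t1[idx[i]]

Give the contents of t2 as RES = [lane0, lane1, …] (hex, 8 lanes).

  t0: ab b0 24 b0 ea 24 a4 b4
  t1: ab 08 13 68 94 cb a4 b4
  t2: a4 08 ab 94 ab 08 b4 b4

RES = [0xa4, 0x08, 0xab, 0x94, 0xab, 0x08, 0xb4, 0xb4]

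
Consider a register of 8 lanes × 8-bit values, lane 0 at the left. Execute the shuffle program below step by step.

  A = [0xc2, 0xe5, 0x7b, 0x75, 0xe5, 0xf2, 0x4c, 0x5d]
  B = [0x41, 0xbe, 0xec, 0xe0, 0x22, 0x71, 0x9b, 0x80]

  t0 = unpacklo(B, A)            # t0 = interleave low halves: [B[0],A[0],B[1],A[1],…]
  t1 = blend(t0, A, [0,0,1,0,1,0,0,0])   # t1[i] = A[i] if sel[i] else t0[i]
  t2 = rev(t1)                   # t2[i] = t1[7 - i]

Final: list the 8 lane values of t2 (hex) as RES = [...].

t0 = [0x41, 0xc2, 0xbe, 0xe5, 0xec, 0x7b, 0xe0, 0x75]
t1 = [0x41, 0xc2, 0x7b, 0xe5, 0xe5, 0x7b, 0xe0, 0x75]
t2 = [0x75, 0xe0, 0x7b, 0xe5, 0xe5, 0x7b, 0xc2, 0x41]

RES = [0x75, 0xe0, 0x7b, 0xe5, 0xe5, 0x7b, 0xc2, 0x41]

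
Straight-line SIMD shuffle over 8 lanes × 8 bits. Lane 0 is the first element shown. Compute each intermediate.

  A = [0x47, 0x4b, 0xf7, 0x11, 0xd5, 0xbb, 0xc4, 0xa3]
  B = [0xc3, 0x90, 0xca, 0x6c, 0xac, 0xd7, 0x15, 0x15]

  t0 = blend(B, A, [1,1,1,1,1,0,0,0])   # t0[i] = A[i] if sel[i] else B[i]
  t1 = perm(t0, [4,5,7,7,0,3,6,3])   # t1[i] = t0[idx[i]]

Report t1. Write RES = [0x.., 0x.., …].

  t0: 47 4b f7 11 d5 d7 15 15
  t1: d5 d7 15 15 47 11 15 11

RES = [ 0xd5  0xd7  0x15  0x15  0x47  0x11  0x15  0x11 ]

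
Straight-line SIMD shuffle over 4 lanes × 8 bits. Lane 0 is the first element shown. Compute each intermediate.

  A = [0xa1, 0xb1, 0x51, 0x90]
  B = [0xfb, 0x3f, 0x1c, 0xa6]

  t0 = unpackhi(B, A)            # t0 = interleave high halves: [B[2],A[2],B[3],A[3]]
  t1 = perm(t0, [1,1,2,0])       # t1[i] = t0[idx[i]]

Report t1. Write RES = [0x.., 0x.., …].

RES = [0x51, 0x51, 0xa6, 0x1c]

t0 = [0x1c, 0x51, 0xa6, 0x90]
t1 = [0x51, 0x51, 0xa6, 0x1c]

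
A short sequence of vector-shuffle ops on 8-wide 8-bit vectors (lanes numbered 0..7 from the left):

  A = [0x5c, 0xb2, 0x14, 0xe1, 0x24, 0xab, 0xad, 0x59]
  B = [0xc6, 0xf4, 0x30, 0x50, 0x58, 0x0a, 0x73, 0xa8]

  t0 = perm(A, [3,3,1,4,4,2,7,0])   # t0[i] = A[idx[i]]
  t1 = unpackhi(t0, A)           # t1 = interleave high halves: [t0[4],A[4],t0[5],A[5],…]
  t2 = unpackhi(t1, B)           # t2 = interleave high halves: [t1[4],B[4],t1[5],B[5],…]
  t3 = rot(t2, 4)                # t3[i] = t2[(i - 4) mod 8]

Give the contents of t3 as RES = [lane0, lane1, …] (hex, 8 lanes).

RES = [0x5c, 0x73, 0x59, 0xa8, 0x59, 0x58, 0xad, 0x0a]

t0 = [0xe1, 0xe1, 0xb2, 0x24, 0x24, 0x14, 0x59, 0x5c]
t1 = [0x24, 0x24, 0x14, 0xab, 0x59, 0xad, 0x5c, 0x59]
t2 = [0x59, 0x58, 0xad, 0x0a, 0x5c, 0x73, 0x59, 0xa8]
t3 = [0x5c, 0x73, 0x59, 0xa8, 0x59, 0x58, 0xad, 0x0a]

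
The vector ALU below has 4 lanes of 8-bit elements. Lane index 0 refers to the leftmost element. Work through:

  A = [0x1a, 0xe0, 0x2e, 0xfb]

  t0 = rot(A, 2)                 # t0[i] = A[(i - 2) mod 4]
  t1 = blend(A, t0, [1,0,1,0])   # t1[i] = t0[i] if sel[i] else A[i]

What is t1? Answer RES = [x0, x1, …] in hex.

t0 = [0x2e, 0xfb, 0x1a, 0xe0]
t1 = [0x2e, 0xe0, 0x1a, 0xfb]

RES = [0x2e, 0xe0, 0x1a, 0xfb]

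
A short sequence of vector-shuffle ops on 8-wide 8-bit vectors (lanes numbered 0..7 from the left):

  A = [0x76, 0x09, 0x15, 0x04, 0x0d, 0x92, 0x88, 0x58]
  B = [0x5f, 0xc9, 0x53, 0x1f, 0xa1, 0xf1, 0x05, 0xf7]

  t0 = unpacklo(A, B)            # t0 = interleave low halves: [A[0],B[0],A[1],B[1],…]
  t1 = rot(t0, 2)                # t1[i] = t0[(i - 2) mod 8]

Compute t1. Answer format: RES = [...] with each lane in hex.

RES = [ 0x04  0x1f  0x76  0x5f  0x09  0xc9  0x15  0x53 ]

t0 = [0x76, 0x5f, 0x09, 0xc9, 0x15, 0x53, 0x04, 0x1f]
t1 = [0x04, 0x1f, 0x76, 0x5f, 0x09, 0xc9, 0x15, 0x53]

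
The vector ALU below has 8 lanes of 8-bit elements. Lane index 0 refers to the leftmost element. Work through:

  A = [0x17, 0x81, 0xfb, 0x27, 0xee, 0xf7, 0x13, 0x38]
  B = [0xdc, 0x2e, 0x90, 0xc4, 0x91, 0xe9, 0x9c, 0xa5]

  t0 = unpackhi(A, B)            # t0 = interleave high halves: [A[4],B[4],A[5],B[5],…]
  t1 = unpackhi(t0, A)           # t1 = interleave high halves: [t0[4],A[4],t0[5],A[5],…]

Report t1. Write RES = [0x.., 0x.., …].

RES = [0x13, 0xee, 0x9c, 0xf7, 0x38, 0x13, 0xa5, 0x38]

t0 = [0xee, 0x91, 0xf7, 0xe9, 0x13, 0x9c, 0x38, 0xa5]
t1 = [0x13, 0xee, 0x9c, 0xf7, 0x38, 0x13, 0xa5, 0x38]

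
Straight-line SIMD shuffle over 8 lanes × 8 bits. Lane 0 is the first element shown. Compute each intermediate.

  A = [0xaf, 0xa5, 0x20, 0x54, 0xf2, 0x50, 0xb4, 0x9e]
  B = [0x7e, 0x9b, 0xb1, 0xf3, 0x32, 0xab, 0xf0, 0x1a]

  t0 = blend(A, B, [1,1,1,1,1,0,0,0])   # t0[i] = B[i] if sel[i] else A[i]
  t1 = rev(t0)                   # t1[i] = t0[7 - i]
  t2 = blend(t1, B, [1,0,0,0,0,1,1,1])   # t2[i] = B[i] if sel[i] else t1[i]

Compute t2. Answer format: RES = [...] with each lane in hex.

t0 = [0x7e, 0x9b, 0xb1, 0xf3, 0x32, 0x50, 0xb4, 0x9e]
t1 = [0x9e, 0xb4, 0x50, 0x32, 0xf3, 0xb1, 0x9b, 0x7e]
t2 = [0x7e, 0xb4, 0x50, 0x32, 0xf3, 0xab, 0xf0, 0x1a]

RES = [0x7e, 0xb4, 0x50, 0x32, 0xf3, 0xab, 0xf0, 0x1a]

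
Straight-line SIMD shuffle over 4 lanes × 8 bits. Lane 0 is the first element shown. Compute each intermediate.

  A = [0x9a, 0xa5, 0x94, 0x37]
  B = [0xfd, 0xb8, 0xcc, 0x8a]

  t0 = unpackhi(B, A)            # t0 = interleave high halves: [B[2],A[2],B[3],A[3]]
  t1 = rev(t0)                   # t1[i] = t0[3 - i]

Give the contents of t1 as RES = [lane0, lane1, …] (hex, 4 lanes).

RES = [0x37, 0x8a, 0x94, 0xcc]

→ t0 |cc|94|8a|37|
→ t1 |37|8a|94|cc|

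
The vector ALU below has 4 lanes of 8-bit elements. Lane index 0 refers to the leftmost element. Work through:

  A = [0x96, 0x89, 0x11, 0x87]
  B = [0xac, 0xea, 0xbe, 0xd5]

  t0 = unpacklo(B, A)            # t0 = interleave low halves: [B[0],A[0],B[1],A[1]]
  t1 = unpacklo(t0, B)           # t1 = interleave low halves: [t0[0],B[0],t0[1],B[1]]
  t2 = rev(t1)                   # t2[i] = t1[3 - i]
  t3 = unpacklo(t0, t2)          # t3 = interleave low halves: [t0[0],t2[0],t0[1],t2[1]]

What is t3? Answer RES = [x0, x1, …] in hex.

  t0: ac 96 ea 89
  t1: ac ac 96 ea
  t2: ea 96 ac ac
  t3: ac ea 96 96

RES = [0xac, 0xea, 0x96, 0x96]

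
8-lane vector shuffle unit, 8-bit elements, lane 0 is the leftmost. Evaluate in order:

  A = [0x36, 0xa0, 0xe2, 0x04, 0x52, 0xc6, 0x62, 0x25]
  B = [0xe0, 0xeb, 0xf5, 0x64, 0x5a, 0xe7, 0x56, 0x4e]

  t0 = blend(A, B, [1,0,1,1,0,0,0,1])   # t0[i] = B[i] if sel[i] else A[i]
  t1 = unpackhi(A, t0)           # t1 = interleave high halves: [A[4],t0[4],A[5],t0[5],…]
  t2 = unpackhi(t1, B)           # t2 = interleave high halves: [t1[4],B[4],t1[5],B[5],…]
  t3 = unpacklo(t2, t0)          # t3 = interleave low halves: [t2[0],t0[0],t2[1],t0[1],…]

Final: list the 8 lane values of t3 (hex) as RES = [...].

t0 = [0xe0, 0xa0, 0xf5, 0x64, 0x52, 0xc6, 0x62, 0x4e]
t1 = [0x52, 0x52, 0xc6, 0xc6, 0x62, 0x62, 0x25, 0x4e]
t2 = [0x62, 0x5a, 0x62, 0xe7, 0x25, 0x56, 0x4e, 0x4e]
t3 = [0x62, 0xe0, 0x5a, 0xa0, 0x62, 0xf5, 0xe7, 0x64]

RES = [0x62, 0xe0, 0x5a, 0xa0, 0x62, 0xf5, 0xe7, 0x64]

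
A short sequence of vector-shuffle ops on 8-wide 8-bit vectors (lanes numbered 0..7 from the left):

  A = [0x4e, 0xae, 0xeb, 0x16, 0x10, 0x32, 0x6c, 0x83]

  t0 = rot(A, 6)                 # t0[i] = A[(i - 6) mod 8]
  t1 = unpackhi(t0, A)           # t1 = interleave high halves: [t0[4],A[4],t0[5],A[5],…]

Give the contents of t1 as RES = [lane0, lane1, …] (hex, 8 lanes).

RES = [ 0x6c  0x10  0x83  0x32  0x4e  0x6c  0xae  0x83 ]

→ t0 |eb|16|10|32|6c|83|4e|ae|
→ t1 |6c|10|83|32|4e|6c|ae|83|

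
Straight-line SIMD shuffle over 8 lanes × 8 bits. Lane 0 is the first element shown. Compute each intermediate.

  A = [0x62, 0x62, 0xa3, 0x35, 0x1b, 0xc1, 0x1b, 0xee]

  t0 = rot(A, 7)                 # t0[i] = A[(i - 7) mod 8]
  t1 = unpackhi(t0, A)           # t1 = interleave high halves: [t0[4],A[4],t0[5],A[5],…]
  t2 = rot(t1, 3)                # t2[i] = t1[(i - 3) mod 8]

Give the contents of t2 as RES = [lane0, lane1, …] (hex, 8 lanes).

RES = [ 0x1b  0x62  0xee  0xc1  0x1b  0x1b  0xc1  0xee ]

→ t0 |62|a3|35|1b|c1|1b|ee|62|
→ t1 |c1|1b|1b|c1|ee|1b|62|ee|
→ t2 |1b|62|ee|c1|1b|1b|c1|ee|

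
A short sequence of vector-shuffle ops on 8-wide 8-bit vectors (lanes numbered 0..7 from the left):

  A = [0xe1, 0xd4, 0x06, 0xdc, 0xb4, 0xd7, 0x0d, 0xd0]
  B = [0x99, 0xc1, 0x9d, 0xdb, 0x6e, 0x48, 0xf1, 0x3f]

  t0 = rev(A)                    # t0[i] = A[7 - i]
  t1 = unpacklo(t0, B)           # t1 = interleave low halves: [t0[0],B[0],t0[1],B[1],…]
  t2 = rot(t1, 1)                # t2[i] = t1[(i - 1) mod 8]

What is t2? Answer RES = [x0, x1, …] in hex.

RES = [ 0xdb  0xd0  0x99  0x0d  0xc1  0xd7  0x9d  0xb4 ]

t0 = [0xd0, 0x0d, 0xd7, 0xb4, 0xdc, 0x06, 0xd4, 0xe1]
t1 = [0xd0, 0x99, 0x0d, 0xc1, 0xd7, 0x9d, 0xb4, 0xdb]
t2 = [0xdb, 0xd0, 0x99, 0x0d, 0xc1, 0xd7, 0x9d, 0xb4]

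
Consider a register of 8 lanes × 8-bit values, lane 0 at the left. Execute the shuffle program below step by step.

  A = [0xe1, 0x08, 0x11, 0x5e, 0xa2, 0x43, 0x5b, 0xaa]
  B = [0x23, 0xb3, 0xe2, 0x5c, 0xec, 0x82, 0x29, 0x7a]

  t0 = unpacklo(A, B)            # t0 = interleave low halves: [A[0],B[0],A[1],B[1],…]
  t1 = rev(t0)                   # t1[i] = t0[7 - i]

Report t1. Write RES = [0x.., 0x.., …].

t0 = [0xe1, 0x23, 0x08, 0xb3, 0x11, 0xe2, 0x5e, 0x5c]
t1 = [0x5c, 0x5e, 0xe2, 0x11, 0xb3, 0x08, 0x23, 0xe1]

RES = [ 0x5c  0x5e  0xe2  0x11  0xb3  0x08  0x23  0xe1 ]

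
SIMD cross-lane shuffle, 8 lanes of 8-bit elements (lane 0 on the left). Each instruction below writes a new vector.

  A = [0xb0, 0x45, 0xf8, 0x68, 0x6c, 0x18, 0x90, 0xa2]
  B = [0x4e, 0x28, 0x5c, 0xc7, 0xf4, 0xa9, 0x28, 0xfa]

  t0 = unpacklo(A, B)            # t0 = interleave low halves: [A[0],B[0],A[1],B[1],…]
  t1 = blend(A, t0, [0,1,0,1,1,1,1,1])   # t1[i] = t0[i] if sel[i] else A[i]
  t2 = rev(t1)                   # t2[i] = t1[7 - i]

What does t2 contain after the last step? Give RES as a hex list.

  t0: b0 4e 45 28 f8 5c 68 c7
  t1: b0 4e f8 28 f8 5c 68 c7
  t2: c7 68 5c f8 28 f8 4e b0

RES = [0xc7, 0x68, 0x5c, 0xf8, 0x28, 0xf8, 0x4e, 0xb0]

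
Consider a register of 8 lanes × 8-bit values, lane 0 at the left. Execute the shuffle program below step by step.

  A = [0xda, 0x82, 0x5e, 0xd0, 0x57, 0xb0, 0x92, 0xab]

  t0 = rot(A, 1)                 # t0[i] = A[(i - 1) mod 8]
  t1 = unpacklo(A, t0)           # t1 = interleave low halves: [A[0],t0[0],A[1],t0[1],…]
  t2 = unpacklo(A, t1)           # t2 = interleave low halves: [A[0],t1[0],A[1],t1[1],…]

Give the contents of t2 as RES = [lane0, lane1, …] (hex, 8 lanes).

  t0: ab da 82 5e d0 57 b0 92
  t1: da ab 82 da 5e 82 d0 5e
  t2: da da 82 ab 5e 82 d0 da

RES = [ 0xda  0xda  0x82  0xab  0x5e  0x82  0xd0  0xda ]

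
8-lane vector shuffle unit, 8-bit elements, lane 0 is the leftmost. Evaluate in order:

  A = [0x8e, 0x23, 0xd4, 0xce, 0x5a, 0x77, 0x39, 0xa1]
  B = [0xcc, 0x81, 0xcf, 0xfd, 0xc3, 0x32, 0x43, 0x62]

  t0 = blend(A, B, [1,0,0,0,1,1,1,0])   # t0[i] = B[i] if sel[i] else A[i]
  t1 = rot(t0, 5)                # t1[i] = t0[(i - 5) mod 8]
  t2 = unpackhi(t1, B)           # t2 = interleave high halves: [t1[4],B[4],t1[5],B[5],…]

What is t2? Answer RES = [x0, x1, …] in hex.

t0 = [0xcc, 0x23, 0xd4, 0xce, 0xc3, 0x32, 0x43, 0xa1]
t1 = [0xce, 0xc3, 0x32, 0x43, 0xa1, 0xcc, 0x23, 0xd4]
t2 = [0xa1, 0xc3, 0xcc, 0x32, 0x23, 0x43, 0xd4, 0x62]

RES = [0xa1, 0xc3, 0xcc, 0x32, 0x23, 0x43, 0xd4, 0x62]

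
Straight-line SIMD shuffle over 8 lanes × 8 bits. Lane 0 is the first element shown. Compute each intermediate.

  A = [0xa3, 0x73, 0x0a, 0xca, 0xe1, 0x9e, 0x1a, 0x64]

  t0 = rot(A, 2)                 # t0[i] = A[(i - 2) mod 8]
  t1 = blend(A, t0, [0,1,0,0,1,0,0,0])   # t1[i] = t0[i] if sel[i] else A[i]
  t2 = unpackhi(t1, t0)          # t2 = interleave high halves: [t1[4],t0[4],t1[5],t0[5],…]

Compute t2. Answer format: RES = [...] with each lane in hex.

RES = [0x0a, 0x0a, 0x9e, 0xca, 0x1a, 0xe1, 0x64, 0x9e]

→ t0 |1a|64|a3|73|0a|ca|e1|9e|
→ t1 |a3|64|0a|ca|0a|9e|1a|64|
→ t2 |0a|0a|9e|ca|1a|e1|64|9e|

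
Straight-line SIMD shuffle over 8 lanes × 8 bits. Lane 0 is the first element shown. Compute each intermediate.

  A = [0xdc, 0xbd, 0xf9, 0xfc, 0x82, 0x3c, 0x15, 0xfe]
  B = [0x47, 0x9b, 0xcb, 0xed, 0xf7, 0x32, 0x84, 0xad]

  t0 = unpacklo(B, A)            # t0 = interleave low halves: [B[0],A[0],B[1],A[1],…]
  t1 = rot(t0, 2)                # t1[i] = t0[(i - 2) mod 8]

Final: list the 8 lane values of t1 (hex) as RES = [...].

t0 = [0x47, 0xdc, 0x9b, 0xbd, 0xcb, 0xf9, 0xed, 0xfc]
t1 = [0xed, 0xfc, 0x47, 0xdc, 0x9b, 0xbd, 0xcb, 0xf9]

RES = [0xed, 0xfc, 0x47, 0xdc, 0x9b, 0xbd, 0xcb, 0xf9]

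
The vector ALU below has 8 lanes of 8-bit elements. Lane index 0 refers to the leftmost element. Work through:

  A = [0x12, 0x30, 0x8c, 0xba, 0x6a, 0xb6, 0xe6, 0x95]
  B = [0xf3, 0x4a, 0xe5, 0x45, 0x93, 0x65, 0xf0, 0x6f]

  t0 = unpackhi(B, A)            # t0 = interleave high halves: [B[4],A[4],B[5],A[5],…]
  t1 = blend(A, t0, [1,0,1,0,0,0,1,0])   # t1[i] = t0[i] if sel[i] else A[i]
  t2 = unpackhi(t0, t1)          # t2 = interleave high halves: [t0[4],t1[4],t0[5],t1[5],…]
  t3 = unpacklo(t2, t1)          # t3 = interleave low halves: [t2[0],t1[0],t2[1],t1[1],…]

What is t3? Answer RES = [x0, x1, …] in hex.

t0 = [0x93, 0x6a, 0x65, 0xb6, 0xf0, 0xe6, 0x6f, 0x95]
t1 = [0x93, 0x30, 0x65, 0xba, 0x6a, 0xb6, 0x6f, 0x95]
t2 = [0xf0, 0x6a, 0xe6, 0xb6, 0x6f, 0x6f, 0x95, 0x95]
t3 = [0xf0, 0x93, 0x6a, 0x30, 0xe6, 0x65, 0xb6, 0xba]

RES = [0xf0, 0x93, 0x6a, 0x30, 0xe6, 0x65, 0xb6, 0xba]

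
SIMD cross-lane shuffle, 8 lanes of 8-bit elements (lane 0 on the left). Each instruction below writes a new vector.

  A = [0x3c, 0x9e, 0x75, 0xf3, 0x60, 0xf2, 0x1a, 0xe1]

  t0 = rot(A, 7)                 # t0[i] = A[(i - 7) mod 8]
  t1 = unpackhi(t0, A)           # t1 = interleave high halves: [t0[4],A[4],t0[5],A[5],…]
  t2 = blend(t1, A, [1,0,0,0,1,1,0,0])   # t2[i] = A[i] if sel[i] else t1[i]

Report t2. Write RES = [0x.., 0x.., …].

RES = [0x3c, 0x60, 0x1a, 0xf2, 0x60, 0xf2, 0x3c, 0xe1]

t0 = [0x9e, 0x75, 0xf3, 0x60, 0xf2, 0x1a, 0xe1, 0x3c]
t1 = [0xf2, 0x60, 0x1a, 0xf2, 0xe1, 0x1a, 0x3c, 0xe1]
t2 = [0x3c, 0x60, 0x1a, 0xf2, 0x60, 0xf2, 0x3c, 0xe1]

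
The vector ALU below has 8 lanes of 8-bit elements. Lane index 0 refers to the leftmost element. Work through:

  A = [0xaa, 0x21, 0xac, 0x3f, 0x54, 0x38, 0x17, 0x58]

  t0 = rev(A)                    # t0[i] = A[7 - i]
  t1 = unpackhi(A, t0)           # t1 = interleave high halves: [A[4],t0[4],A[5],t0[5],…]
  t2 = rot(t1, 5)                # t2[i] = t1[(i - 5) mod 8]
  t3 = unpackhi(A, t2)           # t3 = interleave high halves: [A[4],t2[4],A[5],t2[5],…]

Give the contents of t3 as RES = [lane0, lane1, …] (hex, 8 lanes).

RES = [0x54, 0xaa, 0x38, 0x54, 0x17, 0x3f, 0x58, 0x38]

  t0: 58 17 38 54 3f ac 21 aa
  t1: 54 3f 38 ac 17 21 58 aa
  t2: ac 17 21 58 aa 54 3f 38
  t3: 54 aa 38 54 17 3f 58 38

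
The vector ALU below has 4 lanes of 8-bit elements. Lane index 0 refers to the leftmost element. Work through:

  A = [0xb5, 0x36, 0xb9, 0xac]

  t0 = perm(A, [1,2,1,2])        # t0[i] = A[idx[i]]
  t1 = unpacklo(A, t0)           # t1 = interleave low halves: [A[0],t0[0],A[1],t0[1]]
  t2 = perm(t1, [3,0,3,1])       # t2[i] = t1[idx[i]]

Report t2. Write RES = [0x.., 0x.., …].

RES = [ 0xb9  0xb5  0xb9  0x36 ]

t0 = [0x36, 0xb9, 0x36, 0xb9]
t1 = [0xb5, 0x36, 0x36, 0xb9]
t2 = [0xb9, 0xb5, 0xb9, 0x36]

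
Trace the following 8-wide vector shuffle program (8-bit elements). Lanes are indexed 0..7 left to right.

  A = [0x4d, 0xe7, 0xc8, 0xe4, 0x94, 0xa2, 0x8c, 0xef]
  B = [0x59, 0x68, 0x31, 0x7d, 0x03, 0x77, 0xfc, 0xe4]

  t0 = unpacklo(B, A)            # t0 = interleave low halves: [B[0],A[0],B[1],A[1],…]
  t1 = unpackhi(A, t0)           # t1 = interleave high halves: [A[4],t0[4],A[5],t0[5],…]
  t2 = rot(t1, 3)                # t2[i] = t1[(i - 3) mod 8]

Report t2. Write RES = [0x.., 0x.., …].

  t0: 59 4d 68 e7 31 c8 7d e4
  t1: 94 31 a2 c8 8c 7d ef e4
  t2: 7d ef e4 94 31 a2 c8 8c

RES = [ 0x7d  0xef  0xe4  0x94  0x31  0xa2  0xc8  0x8c ]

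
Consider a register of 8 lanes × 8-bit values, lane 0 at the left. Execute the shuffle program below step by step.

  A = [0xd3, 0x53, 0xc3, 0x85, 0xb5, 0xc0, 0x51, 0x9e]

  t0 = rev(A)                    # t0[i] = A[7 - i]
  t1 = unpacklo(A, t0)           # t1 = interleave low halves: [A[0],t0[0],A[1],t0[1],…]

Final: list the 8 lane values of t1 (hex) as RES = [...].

  t0: 9e 51 c0 b5 85 c3 53 d3
  t1: d3 9e 53 51 c3 c0 85 b5

RES = [ 0xd3  0x9e  0x53  0x51  0xc3  0xc0  0x85  0xb5 ]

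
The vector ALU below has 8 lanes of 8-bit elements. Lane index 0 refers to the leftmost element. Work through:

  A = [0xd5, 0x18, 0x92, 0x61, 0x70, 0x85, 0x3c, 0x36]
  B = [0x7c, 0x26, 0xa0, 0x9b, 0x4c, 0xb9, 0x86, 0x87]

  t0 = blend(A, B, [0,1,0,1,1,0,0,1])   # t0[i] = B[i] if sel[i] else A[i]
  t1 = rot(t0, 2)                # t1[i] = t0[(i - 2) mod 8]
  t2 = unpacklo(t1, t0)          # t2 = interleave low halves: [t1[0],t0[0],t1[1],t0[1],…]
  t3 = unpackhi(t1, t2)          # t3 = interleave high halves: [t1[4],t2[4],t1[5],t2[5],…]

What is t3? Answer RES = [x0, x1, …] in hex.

→ t0 |d5|26|92|9b|4c|85|3c|87|
→ t1 |3c|87|d5|26|92|9b|4c|85|
→ t2 |3c|d5|87|26|d5|92|26|9b|
→ t3 |92|d5|9b|92|4c|26|85|9b|

RES = [0x92, 0xd5, 0x9b, 0x92, 0x4c, 0x26, 0x85, 0x9b]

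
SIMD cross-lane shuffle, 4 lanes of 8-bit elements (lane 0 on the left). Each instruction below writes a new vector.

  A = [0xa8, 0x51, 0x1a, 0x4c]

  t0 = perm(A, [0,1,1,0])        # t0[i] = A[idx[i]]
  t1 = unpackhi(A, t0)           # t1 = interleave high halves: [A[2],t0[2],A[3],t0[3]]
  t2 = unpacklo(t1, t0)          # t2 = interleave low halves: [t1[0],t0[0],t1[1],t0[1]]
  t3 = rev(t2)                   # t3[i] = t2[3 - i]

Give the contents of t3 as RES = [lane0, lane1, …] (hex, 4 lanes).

t0 = [0xa8, 0x51, 0x51, 0xa8]
t1 = [0x1a, 0x51, 0x4c, 0xa8]
t2 = [0x1a, 0xa8, 0x51, 0x51]
t3 = [0x51, 0x51, 0xa8, 0x1a]

RES = [ 0x51  0x51  0xa8  0x1a ]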